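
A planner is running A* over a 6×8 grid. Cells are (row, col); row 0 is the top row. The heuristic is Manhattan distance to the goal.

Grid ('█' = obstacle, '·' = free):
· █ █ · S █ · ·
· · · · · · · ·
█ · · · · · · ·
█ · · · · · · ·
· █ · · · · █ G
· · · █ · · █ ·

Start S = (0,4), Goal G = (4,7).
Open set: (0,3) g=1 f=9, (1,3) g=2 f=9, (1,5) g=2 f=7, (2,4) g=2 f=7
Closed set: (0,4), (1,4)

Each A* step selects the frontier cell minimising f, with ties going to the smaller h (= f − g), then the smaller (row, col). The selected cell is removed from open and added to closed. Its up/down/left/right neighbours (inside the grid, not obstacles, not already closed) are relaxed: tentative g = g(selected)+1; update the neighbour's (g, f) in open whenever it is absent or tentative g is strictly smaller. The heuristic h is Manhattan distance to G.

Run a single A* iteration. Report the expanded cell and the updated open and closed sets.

expanded=(1,5); open=[(0,3) g=1 f=9, (1,3) g=2 f=9, (1,6) g=3 f=7, (2,4) g=2 f=7, (2,5) g=3 f=7]; closed=[(0,4), (1,4), (1,5)]

step 1: expand (1,5) (f=7, h=5) → closed; open now [(0,3) g=1 f=9, (1,3) g=2 f=9, (1,6) g=3 f=7, (2,4) g=2 f=7, (2,5) g=3 f=7]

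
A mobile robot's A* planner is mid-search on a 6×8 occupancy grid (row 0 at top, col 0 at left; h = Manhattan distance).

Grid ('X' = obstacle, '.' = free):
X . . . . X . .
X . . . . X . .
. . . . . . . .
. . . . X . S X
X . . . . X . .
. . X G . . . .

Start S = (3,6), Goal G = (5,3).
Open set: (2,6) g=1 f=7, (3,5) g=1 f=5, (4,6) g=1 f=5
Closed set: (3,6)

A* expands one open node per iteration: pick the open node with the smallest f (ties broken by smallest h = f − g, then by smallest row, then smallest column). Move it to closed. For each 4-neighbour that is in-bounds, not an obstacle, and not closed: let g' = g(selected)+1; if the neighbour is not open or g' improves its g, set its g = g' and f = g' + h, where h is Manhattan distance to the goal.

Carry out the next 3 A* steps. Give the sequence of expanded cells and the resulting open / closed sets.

step 1: expand (3,5) (f=5, h=4) → closed; open now [(2,5) g=2 f=7, (2,6) g=1 f=7, (4,6) g=1 f=5]
step 2: expand (4,6) (f=5, h=4) → closed; open now [(2,5) g=2 f=7, (2,6) g=1 f=7, (4,7) g=2 f=7, (5,6) g=2 f=5]
step 3: expand (5,6) (f=5, h=3) → closed; open now [(2,5) g=2 f=7, (2,6) g=1 f=7, (4,7) g=2 f=7, (5,5) g=3 f=5, (5,7) g=3 f=7]

order=[(3,5) → (4,6) → (5,6)]; open=[(2,5) g=2 f=7, (2,6) g=1 f=7, (4,7) g=2 f=7, (5,5) g=3 f=5, (5,7) g=3 f=7]; closed=[(3,5), (3,6), (4,6), (5,6)]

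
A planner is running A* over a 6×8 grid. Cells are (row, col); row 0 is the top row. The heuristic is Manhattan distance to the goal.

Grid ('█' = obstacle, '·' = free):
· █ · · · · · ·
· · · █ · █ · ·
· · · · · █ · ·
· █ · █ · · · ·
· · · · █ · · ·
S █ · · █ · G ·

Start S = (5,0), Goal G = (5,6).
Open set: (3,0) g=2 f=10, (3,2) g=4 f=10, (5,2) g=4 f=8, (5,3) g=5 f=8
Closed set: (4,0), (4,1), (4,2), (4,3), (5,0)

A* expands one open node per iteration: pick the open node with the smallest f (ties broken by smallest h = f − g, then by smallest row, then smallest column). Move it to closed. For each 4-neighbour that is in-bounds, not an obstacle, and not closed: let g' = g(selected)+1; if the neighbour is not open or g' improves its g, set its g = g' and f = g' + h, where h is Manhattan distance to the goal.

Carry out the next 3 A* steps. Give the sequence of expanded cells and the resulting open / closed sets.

step 1: expand (5,3) (f=8, h=3) → closed; open now [(3,0) g=2 f=10, (3,2) g=4 f=10, (5,2) g=4 f=8]
step 2: expand (5,2) (f=8, h=4) → closed; open now [(3,0) g=2 f=10, (3,2) g=4 f=10]
step 3: expand (3,2) (f=10, h=6) → closed; open now [(2,2) g=5 f=12, (3,0) g=2 f=10]

order=[(5,3) → (5,2) → (3,2)]; open=[(2,2) g=5 f=12, (3,0) g=2 f=10]; closed=[(3,2), (4,0), (4,1), (4,2), (4,3), (5,0), (5,2), (5,3)]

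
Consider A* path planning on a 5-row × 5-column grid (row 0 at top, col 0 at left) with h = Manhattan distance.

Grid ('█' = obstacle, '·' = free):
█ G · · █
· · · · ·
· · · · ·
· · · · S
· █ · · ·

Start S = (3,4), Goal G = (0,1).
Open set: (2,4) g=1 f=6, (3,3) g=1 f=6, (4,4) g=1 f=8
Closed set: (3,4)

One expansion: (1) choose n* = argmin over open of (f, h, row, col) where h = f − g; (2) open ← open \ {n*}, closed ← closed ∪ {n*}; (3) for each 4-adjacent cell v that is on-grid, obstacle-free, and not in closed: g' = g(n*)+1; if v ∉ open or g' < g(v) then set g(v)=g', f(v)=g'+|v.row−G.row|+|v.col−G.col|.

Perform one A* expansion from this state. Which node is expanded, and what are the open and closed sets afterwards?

step 1: expand (2,4) (f=6, h=5) → closed; open now [(1,4) g=2 f=6, (2,3) g=2 f=6, (3,3) g=1 f=6, (4,4) g=1 f=8]

expanded=(2,4); open=[(1,4) g=2 f=6, (2,3) g=2 f=6, (3,3) g=1 f=6, (4,4) g=1 f=8]; closed=[(2,4), (3,4)]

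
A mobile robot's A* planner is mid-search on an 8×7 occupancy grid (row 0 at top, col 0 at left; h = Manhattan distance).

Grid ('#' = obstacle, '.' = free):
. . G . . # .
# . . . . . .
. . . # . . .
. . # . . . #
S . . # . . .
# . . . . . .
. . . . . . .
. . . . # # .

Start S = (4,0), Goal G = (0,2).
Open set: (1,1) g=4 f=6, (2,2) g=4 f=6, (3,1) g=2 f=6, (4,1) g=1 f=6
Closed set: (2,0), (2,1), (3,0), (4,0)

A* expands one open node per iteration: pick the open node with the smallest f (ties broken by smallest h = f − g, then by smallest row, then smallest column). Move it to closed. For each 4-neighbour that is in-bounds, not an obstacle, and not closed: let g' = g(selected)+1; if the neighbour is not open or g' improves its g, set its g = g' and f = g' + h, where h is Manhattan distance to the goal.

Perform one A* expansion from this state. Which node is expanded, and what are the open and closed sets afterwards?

step 1: expand (1,1) (f=6, h=2) → closed; open now [(0,1) g=5 f=6, (1,2) g=5 f=6, (2,2) g=4 f=6, (3,1) g=2 f=6, (4,1) g=1 f=6]

expanded=(1,1); open=[(0,1) g=5 f=6, (1,2) g=5 f=6, (2,2) g=4 f=6, (3,1) g=2 f=6, (4,1) g=1 f=6]; closed=[(1,1), (2,0), (2,1), (3,0), (4,0)]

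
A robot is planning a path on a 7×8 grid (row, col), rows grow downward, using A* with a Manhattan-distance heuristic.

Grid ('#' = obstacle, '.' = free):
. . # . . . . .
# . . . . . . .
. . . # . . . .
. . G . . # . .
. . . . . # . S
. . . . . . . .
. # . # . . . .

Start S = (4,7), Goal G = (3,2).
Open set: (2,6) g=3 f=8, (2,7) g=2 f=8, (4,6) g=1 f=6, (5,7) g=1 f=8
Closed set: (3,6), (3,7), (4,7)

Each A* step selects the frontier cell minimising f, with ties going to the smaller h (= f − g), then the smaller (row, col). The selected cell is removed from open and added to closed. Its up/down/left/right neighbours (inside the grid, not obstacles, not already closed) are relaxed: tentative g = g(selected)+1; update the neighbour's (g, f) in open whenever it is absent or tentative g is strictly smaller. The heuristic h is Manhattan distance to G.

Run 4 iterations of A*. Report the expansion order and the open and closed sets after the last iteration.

step 1: expand (4,6) (f=6, h=5) → closed; open now [(2,6) g=3 f=8, (2,7) g=2 f=8, (5,6) g=2 f=8, (5,7) g=1 f=8]
step 2: expand (2,6) (f=8, h=5) → closed; open now [(1,6) g=4 f=10, (2,5) g=4 f=8, (2,7) g=2 f=8, (5,6) g=2 f=8, (5,7) g=1 f=8]
step 3: expand (2,5) (f=8, h=4) → closed; open now [(1,5) g=5 f=10, (1,6) g=4 f=10, (2,4) g=5 f=8, (2,7) g=2 f=8, (5,6) g=2 f=8, (5,7) g=1 f=8]
step 4: expand (2,4) (f=8, h=3) → closed; open now [(1,4) g=6 f=10, (1,5) g=5 f=10, (1,6) g=4 f=10, (2,7) g=2 f=8, (3,4) g=6 f=8, (5,6) g=2 f=8, (5,7) g=1 f=8]

order=[(4,6) → (2,6) → (2,5) → (2,4)]; open=[(1,4) g=6 f=10, (1,5) g=5 f=10, (1,6) g=4 f=10, (2,7) g=2 f=8, (3,4) g=6 f=8, (5,6) g=2 f=8, (5,7) g=1 f=8]; closed=[(2,4), (2,5), (2,6), (3,6), (3,7), (4,6), (4,7)]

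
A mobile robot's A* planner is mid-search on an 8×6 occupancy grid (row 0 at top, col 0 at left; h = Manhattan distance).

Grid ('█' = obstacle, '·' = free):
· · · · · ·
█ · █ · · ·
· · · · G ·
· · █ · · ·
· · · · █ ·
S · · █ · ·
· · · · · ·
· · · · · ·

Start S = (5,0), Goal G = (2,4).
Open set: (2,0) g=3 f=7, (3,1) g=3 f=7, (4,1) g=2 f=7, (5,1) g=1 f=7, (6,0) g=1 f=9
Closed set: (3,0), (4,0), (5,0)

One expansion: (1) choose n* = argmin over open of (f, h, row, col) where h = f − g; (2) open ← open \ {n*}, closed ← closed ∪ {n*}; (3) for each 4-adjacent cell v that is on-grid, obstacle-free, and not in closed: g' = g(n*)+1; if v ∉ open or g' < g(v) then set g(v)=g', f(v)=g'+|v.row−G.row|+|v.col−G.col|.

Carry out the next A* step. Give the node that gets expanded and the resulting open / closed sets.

step 1: expand (2,0) (f=7, h=4) → closed; open now [(2,1) g=4 f=7, (3,1) g=3 f=7, (4,1) g=2 f=7, (5,1) g=1 f=7, (6,0) g=1 f=9]

expanded=(2,0); open=[(2,1) g=4 f=7, (3,1) g=3 f=7, (4,1) g=2 f=7, (5,1) g=1 f=7, (6,0) g=1 f=9]; closed=[(2,0), (3,0), (4,0), (5,0)]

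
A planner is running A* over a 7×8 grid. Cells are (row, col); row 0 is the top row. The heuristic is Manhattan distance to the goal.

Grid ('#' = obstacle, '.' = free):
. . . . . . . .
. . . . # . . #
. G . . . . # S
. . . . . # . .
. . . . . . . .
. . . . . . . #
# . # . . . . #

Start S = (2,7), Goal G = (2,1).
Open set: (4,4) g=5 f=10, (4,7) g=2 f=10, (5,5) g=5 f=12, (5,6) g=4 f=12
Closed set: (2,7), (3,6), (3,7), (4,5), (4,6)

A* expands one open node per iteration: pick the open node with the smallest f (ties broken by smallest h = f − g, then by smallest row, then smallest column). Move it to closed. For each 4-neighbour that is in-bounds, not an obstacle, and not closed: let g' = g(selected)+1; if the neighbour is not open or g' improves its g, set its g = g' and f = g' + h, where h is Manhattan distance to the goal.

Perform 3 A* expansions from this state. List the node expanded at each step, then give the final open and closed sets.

step 1: expand (4,4) (f=10, h=5) → closed; open now [(3,4) g=6 f=10, (4,3) g=6 f=10, (4,7) g=2 f=10, (5,4) g=6 f=12, (5,5) g=5 f=12, (5,6) g=4 f=12]
step 2: expand (3,4) (f=10, h=4) → closed; open now [(2,4) g=7 f=10, (3,3) g=7 f=10, (4,3) g=6 f=10, (4,7) g=2 f=10, (5,4) g=6 f=12, (5,5) g=5 f=12, (5,6) g=4 f=12]
step 3: expand (2,4) (f=10, h=3) → closed; open now [(2,3) g=8 f=10, (2,5) g=8 f=12, (3,3) g=7 f=10, (4,3) g=6 f=10, (4,7) g=2 f=10, (5,4) g=6 f=12, (5,5) g=5 f=12, (5,6) g=4 f=12]

order=[(4,4) → (3,4) → (2,4)]; open=[(2,3) g=8 f=10, (2,5) g=8 f=12, (3,3) g=7 f=10, (4,3) g=6 f=10, (4,7) g=2 f=10, (5,4) g=6 f=12, (5,5) g=5 f=12, (5,6) g=4 f=12]; closed=[(2,4), (2,7), (3,4), (3,6), (3,7), (4,4), (4,5), (4,6)]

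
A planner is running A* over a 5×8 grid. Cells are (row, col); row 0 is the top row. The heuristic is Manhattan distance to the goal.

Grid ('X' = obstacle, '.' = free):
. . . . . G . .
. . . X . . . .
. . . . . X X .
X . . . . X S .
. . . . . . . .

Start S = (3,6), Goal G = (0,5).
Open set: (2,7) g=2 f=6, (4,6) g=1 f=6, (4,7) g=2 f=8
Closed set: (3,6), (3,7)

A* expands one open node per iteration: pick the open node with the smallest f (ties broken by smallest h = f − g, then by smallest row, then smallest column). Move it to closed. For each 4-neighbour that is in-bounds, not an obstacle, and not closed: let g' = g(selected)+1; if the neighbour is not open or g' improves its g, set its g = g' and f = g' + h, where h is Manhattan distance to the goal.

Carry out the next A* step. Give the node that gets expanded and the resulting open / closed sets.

step 1: expand (2,7) (f=6, h=4) → closed; open now [(1,7) g=3 f=6, (4,6) g=1 f=6, (4,7) g=2 f=8]

expanded=(2,7); open=[(1,7) g=3 f=6, (4,6) g=1 f=6, (4,7) g=2 f=8]; closed=[(2,7), (3,6), (3,7)]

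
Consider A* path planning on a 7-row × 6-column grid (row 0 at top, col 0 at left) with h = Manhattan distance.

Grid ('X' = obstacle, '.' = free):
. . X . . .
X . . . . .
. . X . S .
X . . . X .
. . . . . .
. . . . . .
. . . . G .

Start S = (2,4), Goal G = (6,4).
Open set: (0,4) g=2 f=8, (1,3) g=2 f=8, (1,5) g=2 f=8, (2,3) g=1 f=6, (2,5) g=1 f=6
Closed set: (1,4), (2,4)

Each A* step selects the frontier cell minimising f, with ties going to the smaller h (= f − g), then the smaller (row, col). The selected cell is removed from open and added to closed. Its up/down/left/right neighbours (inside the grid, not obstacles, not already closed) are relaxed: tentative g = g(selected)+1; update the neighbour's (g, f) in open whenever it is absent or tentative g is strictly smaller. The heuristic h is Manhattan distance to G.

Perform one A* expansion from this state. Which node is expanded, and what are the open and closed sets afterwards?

step 1: expand (2,3) (f=6, h=5) → closed; open now [(0,4) g=2 f=8, (1,3) g=2 f=8, (1,5) g=2 f=8, (2,5) g=1 f=6, (3,3) g=2 f=6]

expanded=(2,3); open=[(0,4) g=2 f=8, (1,3) g=2 f=8, (1,5) g=2 f=8, (2,5) g=1 f=6, (3,3) g=2 f=6]; closed=[(1,4), (2,3), (2,4)]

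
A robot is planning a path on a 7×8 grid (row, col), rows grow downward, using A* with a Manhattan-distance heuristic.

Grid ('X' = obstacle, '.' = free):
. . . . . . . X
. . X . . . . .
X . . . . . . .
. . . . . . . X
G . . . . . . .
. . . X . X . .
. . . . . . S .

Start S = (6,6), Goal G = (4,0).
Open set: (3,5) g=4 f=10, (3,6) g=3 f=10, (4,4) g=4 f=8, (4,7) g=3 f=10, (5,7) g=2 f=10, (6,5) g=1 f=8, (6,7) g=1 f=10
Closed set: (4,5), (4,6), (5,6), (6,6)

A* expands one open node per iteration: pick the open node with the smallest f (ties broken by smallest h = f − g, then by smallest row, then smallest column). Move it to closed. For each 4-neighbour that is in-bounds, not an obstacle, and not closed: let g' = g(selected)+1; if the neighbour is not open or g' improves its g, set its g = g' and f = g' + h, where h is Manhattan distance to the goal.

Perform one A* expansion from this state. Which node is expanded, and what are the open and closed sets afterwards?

step 1: expand (4,4) (f=8, h=4) → closed; open now [(3,4) g=5 f=10, (3,5) g=4 f=10, (3,6) g=3 f=10, (4,3) g=5 f=8, (4,7) g=3 f=10, (5,4) g=5 f=10, (5,7) g=2 f=10, (6,5) g=1 f=8, (6,7) g=1 f=10]

expanded=(4,4); open=[(3,4) g=5 f=10, (3,5) g=4 f=10, (3,6) g=3 f=10, (4,3) g=5 f=8, (4,7) g=3 f=10, (5,4) g=5 f=10, (5,7) g=2 f=10, (6,5) g=1 f=8, (6,7) g=1 f=10]; closed=[(4,4), (4,5), (4,6), (5,6), (6,6)]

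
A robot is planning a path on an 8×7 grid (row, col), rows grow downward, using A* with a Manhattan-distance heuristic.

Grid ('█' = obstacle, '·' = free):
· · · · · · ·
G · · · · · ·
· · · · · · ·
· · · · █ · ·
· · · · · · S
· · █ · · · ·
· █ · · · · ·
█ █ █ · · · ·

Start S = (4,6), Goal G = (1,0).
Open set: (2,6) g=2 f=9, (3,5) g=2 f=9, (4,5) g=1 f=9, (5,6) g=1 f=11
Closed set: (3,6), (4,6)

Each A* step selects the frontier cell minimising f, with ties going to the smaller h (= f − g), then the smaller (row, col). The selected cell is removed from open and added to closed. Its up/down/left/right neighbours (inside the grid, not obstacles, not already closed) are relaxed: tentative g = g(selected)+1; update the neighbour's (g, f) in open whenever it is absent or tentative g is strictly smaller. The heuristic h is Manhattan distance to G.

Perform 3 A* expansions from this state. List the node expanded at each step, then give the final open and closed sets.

step 1: expand (2,6) (f=9, h=7) → closed; open now [(1,6) g=3 f=9, (2,5) g=3 f=9, (3,5) g=2 f=9, (4,5) g=1 f=9, (5,6) g=1 f=11]
step 2: expand (1,6) (f=9, h=6) → closed; open now [(0,6) g=4 f=11, (1,5) g=4 f=9, (2,5) g=3 f=9, (3,5) g=2 f=9, (4,5) g=1 f=9, (5,6) g=1 f=11]
step 3: expand (1,5) (f=9, h=5) → closed; open now [(0,5) g=5 f=11, (0,6) g=4 f=11, (1,4) g=5 f=9, (2,5) g=3 f=9, (3,5) g=2 f=9, (4,5) g=1 f=9, (5,6) g=1 f=11]

order=[(2,6) → (1,6) → (1,5)]; open=[(0,5) g=5 f=11, (0,6) g=4 f=11, (1,4) g=5 f=9, (2,5) g=3 f=9, (3,5) g=2 f=9, (4,5) g=1 f=9, (5,6) g=1 f=11]; closed=[(1,5), (1,6), (2,6), (3,6), (4,6)]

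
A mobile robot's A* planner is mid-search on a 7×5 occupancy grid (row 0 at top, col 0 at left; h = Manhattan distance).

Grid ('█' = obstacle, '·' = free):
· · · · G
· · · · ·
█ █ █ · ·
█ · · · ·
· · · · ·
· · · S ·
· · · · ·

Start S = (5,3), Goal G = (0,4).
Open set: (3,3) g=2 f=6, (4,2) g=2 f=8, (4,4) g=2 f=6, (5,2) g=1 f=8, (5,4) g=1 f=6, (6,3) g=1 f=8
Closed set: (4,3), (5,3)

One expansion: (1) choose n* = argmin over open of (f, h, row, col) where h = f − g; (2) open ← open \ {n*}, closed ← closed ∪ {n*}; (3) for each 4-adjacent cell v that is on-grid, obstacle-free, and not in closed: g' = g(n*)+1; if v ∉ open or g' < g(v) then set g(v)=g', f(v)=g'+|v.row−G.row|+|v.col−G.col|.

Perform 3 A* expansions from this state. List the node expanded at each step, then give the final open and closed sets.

step 1: expand (3,3) (f=6, h=4) → closed; open now [(2,3) g=3 f=6, (3,2) g=3 f=8, (3,4) g=3 f=6, (4,2) g=2 f=8, (4,4) g=2 f=6, (5,2) g=1 f=8, (5,4) g=1 f=6, (6,3) g=1 f=8]
step 2: expand (2,3) (f=6, h=3) → closed; open now [(1,3) g=4 f=6, (2,4) g=4 f=6, (3,2) g=3 f=8, (3,4) g=3 f=6, (4,2) g=2 f=8, (4,4) g=2 f=6, (5,2) g=1 f=8, (5,4) g=1 f=6, (6,3) g=1 f=8]
step 3: expand (1,3) (f=6, h=2) → closed; open now [(0,3) g=5 f=6, (1,2) g=5 f=8, (1,4) g=5 f=6, (2,4) g=4 f=6, (3,2) g=3 f=8, (3,4) g=3 f=6, (4,2) g=2 f=8, (4,4) g=2 f=6, (5,2) g=1 f=8, (5,4) g=1 f=6, (6,3) g=1 f=8]

order=[(3,3) → (2,3) → (1,3)]; open=[(0,3) g=5 f=6, (1,2) g=5 f=8, (1,4) g=5 f=6, (2,4) g=4 f=6, (3,2) g=3 f=8, (3,4) g=3 f=6, (4,2) g=2 f=8, (4,4) g=2 f=6, (5,2) g=1 f=8, (5,4) g=1 f=6, (6,3) g=1 f=8]; closed=[(1,3), (2,3), (3,3), (4,3), (5,3)]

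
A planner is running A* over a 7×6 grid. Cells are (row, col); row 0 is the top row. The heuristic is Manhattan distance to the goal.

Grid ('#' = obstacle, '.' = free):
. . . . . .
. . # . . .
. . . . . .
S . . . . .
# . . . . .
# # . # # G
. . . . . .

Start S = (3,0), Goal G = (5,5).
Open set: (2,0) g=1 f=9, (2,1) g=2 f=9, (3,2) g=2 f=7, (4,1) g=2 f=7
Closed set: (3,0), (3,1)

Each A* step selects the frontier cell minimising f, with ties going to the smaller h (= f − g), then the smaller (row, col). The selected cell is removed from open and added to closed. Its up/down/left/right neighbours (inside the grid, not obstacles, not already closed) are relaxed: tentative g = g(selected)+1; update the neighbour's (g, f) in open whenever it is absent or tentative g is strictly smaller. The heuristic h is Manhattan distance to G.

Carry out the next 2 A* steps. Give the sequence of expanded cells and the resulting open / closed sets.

order=[(3,2) → (3,3)]; open=[(2,0) g=1 f=9, (2,1) g=2 f=9, (2,2) g=3 f=9, (2,3) g=4 f=9, (3,4) g=4 f=7, (4,1) g=2 f=7, (4,2) g=3 f=7, (4,3) g=4 f=7]; closed=[(3,0), (3,1), (3,2), (3,3)]

step 1: expand (3,2) (f=7, h=5) → closed; open now [(2,0) g=1 f=9, (2,1) g=2 f=9, (2,2) g=3 f=9, (3,3) g=3 f=7, (4,1) g=2 f=7, (4,2) g=3 f=7]
step 2: expand (3,3) (f=7, h=4) → closed; open now [(2,0) g=1 f=9, (2,1) g=2 f=9, (2,2) g=3 f=9, (2,3) g=4 f=9, (3,4) g=4 f=7, (4,1) g=2 f=7, (4,2) g=3 f=7, (4,3) g=4 f=7]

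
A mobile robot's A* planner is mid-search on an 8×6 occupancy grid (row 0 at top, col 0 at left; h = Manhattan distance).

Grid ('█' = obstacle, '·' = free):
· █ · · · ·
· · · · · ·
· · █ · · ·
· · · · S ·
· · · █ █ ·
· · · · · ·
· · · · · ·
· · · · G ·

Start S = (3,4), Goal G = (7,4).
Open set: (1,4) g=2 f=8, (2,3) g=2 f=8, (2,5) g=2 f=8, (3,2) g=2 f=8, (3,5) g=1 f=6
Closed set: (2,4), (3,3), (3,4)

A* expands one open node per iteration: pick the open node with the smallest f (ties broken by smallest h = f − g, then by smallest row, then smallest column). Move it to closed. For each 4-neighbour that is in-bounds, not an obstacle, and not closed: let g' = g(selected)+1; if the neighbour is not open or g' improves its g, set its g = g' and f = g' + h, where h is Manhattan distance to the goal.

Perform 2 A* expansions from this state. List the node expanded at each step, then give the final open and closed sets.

step 1: expand (3,5) (f=6, h=5) → closed; open now [(1,4) g=2 f=8, (2,3) g=2 f=8, (2,5) g=2 f=8, (3,2) g=2 f=8, (4,5) g=2 f=6]
step 2: expand (4,5) (f=6, h=4) → closed; open now [(1,4) g=2 f=8, (2,3) g=2 f=8, (2,5) g=2 f=8, (3,2) g=2 f=8, (5,5) g=3 f=6]

order=[(3,5) → (4,5)]; open=[(1,4) g=2 f=8, (2,3) g=2 f=8, (2,5) g=2 f=8, (3,2) g=2 f=8, (5,5) g=3 f=6]; closed=[(2,4), (3,3), (3,4), (3,5), (4,5)]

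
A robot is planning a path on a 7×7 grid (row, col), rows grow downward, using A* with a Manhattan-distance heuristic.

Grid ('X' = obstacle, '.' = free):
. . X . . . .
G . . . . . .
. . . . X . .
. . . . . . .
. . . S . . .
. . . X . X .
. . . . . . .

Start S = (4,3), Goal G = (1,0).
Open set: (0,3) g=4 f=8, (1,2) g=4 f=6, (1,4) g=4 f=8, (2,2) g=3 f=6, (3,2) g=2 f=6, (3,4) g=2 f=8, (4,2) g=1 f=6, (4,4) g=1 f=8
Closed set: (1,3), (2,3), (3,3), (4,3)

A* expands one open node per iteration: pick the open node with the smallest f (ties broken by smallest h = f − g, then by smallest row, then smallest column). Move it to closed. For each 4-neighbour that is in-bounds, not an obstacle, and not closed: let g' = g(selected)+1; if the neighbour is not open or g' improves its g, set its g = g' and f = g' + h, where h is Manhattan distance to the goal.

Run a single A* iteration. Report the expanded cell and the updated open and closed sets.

step 1: expand (1,2) (f=6, h=2) → closed; open now [(0,3) g=4 f=8, (1,1) g=5 f=6, (1,4) g=4 f=8, (2,2) g=3 f=6, (3,2) g=2 f=6, (3,4) g=2 f=8, (4,2) g=1 f=6, (4,4) g=1 f=8]

expanded=(1,2); open=[(0,3) g=4 f=8, (1,1) g=5 f=6, (1,4) g=4 f=8, (2,2) g=3 f=6, (3,2) g=2 f=6, (3,4) g=2 f=8, (4,2) g=1 f=6, (4,4) g=1 f=8]; closed=[(1,2), (1,3), (2,3), (3,3), (4,3)]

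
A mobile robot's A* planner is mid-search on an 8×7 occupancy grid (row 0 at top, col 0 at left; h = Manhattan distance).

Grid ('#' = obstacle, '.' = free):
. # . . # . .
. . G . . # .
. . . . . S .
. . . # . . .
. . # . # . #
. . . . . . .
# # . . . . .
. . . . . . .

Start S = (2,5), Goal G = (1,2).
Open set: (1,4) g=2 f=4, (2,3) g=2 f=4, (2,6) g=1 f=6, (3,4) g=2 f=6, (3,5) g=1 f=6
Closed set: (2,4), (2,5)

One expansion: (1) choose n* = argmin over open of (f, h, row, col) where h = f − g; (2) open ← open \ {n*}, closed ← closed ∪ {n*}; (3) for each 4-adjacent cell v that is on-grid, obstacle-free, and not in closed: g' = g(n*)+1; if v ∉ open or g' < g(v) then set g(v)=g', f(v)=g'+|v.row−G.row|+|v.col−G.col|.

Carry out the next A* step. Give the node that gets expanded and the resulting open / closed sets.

expanded=(1,4); open=[(1,3) g=3 f=4, (2,3) g=2 f=4, (2,6) g=1 f=6, (3,4) g=2 f=6, (3,5) g=1 f=6]; closed=[(1,4), (2,4), (2,5)]

step 1: expand (1,4) (f=4, h=2) → closed; open now [(1,3) g=3 f=4, (2,3) g=2 f=4, (2,6) g=1 f=6, (3,4) g=2 f=6, (3,5) g=1 f=6]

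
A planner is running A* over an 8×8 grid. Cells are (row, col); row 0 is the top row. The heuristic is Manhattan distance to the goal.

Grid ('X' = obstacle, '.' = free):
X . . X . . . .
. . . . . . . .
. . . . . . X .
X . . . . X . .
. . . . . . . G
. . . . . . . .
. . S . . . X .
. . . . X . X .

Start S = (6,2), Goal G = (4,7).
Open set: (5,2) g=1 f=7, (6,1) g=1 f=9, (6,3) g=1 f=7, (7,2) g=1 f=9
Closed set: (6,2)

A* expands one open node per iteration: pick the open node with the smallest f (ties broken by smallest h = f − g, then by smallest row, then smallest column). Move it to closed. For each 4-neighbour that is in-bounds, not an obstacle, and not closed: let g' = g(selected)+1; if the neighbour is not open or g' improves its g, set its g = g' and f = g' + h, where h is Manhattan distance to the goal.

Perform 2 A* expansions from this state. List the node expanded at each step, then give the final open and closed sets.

step 1: expand (5,2) (f=7, h=6) → closed; open now [(4,2) g=2 f=7, (5,1) g=2 f=9, (5,3) g=2 f=7, (6,1) g=1 f=9, (6,3) g=1 f=7, (7,2) g=1 f=9]
step 2: expand (4,2) (f=7, h=5) → closed; open now [(3,2) g=3 f=9, (4,1) g=3 f=9, (4,3) g=3 f=7, (5,1) g=2 f=9, (5,3) g=2 f=7, (6,1) g=1 f=9, (6,3) g=1 f=7, (7,2) g=1 f=9]

order=[(5,2) → (4,2)]; open=[(3,2) g=3 f=9, (4,1) g=3 f=9, (4,3) g=3 f=7, (5,1) g=2 f=9, (5,3) g=2 f=7, (6,1) g=1 f=9, (6,3) g=1 f=7, (7,2) g=1 f=9]; closed=[(4,2), (5,2), (6,2)]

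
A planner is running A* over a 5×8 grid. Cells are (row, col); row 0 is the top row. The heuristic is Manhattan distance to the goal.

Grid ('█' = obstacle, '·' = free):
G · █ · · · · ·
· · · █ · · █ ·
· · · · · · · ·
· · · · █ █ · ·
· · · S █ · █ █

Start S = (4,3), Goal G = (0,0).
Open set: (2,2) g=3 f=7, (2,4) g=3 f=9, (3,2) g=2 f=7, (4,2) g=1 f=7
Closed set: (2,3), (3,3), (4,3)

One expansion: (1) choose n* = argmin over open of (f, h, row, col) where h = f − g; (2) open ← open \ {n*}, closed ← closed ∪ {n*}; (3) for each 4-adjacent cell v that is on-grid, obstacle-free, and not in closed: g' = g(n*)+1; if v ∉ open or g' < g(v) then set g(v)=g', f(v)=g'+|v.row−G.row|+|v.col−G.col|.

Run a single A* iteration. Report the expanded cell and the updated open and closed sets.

expanded=(2,2); open=[(1,2) g=4 f=7, (2,1) g=4 f=7, (2,4) g=3 f=9, (3,2) g=2 f=7, (4,2) g=1 f=7]; closed=[(2,2), (2,3), (3,3), (4,3)]

step 1: expand (2,2) (f=7, h=4) → closed; open now [(1,2) g=4 f=7, (2,1) g=4 f=7, (2,4) g=3 f=9, (3,2) g=2 f=7, (4,2) g=1 f=7]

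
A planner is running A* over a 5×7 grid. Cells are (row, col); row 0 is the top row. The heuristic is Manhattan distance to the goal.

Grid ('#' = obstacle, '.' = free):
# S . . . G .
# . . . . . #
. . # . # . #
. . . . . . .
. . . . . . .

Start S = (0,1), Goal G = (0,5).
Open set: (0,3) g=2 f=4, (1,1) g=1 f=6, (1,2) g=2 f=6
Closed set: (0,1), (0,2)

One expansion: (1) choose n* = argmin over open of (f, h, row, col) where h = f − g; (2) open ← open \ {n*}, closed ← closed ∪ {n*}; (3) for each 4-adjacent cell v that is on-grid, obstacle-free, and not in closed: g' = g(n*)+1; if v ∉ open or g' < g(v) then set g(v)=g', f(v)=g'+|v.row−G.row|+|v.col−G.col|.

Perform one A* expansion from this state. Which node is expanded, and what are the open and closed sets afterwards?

step 1: expand (0,3) (f=4, h=2) → closed; open now [(0,4) g=3 f=4, (1,1) g=1 f=6, (1,2) g=2 f=6, (1,3) g=3 f=6]

expanded=(0,3); open=[(0,4) g=3 f=4, (1,1) g=1 f=6, (1,2) g=2 f=6, (1,3) g=3 f=6]; closed=[(0,1), (0,2), (0,3)]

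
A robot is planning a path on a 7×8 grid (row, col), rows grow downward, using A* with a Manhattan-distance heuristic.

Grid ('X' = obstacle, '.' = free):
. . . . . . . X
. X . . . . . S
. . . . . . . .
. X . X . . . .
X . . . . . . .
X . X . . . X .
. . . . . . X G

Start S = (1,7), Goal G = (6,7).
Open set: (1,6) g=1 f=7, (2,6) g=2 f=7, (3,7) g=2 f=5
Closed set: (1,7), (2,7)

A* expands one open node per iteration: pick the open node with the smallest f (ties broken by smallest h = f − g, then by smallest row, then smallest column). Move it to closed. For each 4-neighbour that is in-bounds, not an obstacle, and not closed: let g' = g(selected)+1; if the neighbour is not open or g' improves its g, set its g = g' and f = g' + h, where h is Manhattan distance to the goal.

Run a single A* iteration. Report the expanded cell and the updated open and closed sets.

step 1: expand (3,7) (f=5, h=3) → closed; open now [(1,6) g=1 f=7, (2,6) g=2 f=7, (3,6) g=3 f=7, (4,7) g=3 f=5]

expanded=(3,7); open=[(1,6) g=1 f=7, (2,6) g=2 f=7, (3,6) g=3 f=7, (4,7) g=3 f=5]; closed=[(1,7), (2,7), (3,7)]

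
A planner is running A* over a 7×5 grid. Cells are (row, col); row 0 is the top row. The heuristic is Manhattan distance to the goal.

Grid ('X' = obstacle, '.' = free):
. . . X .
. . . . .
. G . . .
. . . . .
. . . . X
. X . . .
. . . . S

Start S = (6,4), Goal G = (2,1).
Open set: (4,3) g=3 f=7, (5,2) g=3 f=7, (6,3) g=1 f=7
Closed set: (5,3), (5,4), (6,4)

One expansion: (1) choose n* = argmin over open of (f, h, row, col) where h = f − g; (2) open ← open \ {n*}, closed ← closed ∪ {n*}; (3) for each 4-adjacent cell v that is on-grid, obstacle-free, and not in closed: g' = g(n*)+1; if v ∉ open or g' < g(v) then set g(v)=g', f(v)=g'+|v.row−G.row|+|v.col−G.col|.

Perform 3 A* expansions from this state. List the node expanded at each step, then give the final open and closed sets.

order=[(4,3) → (3,3) → (2,3)]; open=[(1,3) g=6 f=9, (2,2) g=6 f=7, (2,4) g=6 f=9, (3,2) g=5 f=7, (3,4) g=5 f=9, (4,2) g=4 f=7, (5,2) g=3 f=7, (6,3) g=1 f=7]; closed=[(2,3), (3,3), (4,3), (5,3), (5,4), (6,4)]

step 1: expand (4,3) (f=7, h=4) → closed; open now [(3,3) g=4 f=7, (4,2) g=4 f=7, (5,2) g=3 f=7, (6,3) g=1 f=7]
step 2: expand (3,3) (f=7, h=3) → closed; open now [(2,3) g=5 f=7, (3,2) g=5 f=7, (3,4) g=5 f=9, (4,2) g=4 f=7, (5,2) g=3 f=7, (6,3) g=1 f=7]
step 3: expand (2,3) (f=7, h=2) → closed; open now [(1,3) g=6 f=9, (2,2) g=6 f=7, (2,4) g=6 f=9, (3,2) g=5 f=7, (3,4) g=5 f=9, (4,2) g=4 f=7, (5,2) g=3 f=7, (6,3) g=1 f=7]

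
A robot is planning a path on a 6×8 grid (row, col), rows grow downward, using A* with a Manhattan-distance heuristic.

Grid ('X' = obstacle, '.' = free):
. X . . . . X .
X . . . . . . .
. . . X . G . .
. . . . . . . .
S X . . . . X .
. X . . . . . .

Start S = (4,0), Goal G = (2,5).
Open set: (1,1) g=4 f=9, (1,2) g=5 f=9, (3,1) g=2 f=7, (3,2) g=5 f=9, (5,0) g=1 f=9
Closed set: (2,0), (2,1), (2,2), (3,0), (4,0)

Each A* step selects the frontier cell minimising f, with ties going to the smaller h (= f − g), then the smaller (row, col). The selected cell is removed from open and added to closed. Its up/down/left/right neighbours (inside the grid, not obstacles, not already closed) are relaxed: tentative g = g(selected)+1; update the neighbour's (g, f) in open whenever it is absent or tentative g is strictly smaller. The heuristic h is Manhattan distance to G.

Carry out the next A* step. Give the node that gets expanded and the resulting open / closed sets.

step 1: expand (3,1) (f=7, h=5) → closed; open now [(1,1) g=4 f=9, (1,2) g=5 f=9, (3,2) g=3 f=7, (5,0) g=1 f=9]

expanded=(3,1); open=[(1,1) g=4 f=9, (1,2) g=5 f=9, (3,2) g=3 f=7, (5,0) g=1 f=9]; closed=[(2,0), (2,1), (2,2), (3,0), (3,1), (4,0)]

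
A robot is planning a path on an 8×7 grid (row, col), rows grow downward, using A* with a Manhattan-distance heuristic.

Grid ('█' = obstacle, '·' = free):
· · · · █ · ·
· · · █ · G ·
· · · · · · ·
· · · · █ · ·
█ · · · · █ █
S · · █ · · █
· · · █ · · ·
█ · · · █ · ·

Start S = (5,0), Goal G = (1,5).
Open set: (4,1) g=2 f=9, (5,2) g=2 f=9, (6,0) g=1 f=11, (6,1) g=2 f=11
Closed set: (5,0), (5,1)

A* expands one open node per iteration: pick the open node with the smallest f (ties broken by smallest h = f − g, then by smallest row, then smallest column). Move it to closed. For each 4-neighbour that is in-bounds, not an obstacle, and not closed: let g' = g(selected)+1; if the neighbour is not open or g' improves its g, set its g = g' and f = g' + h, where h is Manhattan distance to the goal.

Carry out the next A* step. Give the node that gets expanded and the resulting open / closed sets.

step 1: expand (4,1) (f=9, h=7) → closed; open now [(3,1) g=3 f=9, (4,2) g=3 f=9, (5,2) g=2 f=9, (6,0) g=1 f=11, (6,1) g=2 f=11]

expanded=(4,1); open=[(3,1) g=3 f=9, (4,2) g=3 f=9, (5,2) g=2 f=9, (6,0) g=1 f=11, (6,1) g=2 f=11]; closed=[(4,1), (5,0), (5,1)]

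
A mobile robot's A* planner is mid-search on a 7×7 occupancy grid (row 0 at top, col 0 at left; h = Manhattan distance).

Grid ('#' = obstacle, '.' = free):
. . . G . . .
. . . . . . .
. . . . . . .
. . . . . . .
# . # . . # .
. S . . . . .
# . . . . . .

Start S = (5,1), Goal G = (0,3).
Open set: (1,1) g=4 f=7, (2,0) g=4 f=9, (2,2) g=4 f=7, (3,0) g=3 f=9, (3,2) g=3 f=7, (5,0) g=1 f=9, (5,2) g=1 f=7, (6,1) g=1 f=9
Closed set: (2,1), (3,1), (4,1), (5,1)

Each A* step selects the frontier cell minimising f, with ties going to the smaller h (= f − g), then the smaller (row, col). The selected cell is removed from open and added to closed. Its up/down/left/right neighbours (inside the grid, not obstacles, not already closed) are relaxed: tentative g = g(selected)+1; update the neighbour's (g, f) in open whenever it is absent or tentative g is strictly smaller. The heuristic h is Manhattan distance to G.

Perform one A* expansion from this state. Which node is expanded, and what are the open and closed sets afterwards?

expanded=(1,1); open=[(0,1) g=5 f=7, (1,0) g=5 f=9, (1,2) g=5 f=7, (2,0) g=4 f=9, (2,2) g=4 f=7, (3,0) g=3 f=9, (3,2) g=3 f=7, (5,0) g=1 f=9, (5,2) g=1 f=7, (6,1) g=1 f=9]; closed=[(1,1), (2,1), (3,1), (4,1), (5,1)]

step 1: expand (1,1) (f=7, h=3) → closed; open now [(0,1) g=5 f=7, (1,0) g=5 f=9, (1,2) g=5 f=7, (2,0) g=4 f=9, (2,2) g=4 f=7, (3,0) g=3 f=9, (3,2) g=3 f=7, (5,0) g=1 f=9, (5,2) g=1 f=7, (6,1) g=1 f=9]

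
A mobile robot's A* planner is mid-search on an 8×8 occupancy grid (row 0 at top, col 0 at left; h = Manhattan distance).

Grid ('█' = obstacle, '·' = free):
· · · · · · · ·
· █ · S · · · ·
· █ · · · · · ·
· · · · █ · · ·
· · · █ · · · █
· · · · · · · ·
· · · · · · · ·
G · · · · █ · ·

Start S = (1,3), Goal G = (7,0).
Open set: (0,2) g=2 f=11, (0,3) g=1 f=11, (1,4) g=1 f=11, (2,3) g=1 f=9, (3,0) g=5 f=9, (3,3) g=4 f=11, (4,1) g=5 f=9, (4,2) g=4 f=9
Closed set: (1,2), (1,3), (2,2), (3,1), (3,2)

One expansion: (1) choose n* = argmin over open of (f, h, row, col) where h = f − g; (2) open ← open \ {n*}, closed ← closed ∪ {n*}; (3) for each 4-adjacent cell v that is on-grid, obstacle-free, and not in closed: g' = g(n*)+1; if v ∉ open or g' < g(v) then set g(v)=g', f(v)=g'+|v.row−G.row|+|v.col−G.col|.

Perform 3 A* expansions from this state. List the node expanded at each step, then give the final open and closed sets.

step 1: expand (3,0) (f=9, h=4) → closed; open now [(0,2) g=2 f=11, (0,3) g=1 f=11, (1,4) g=1 f=11, (2,0) g=6 f=11, (2,3) g=1 f=9, (3,3) g=4 f=11, (4,0) g=6 f=9, (4,1) g=5 f=9, (4,2) g=4 f=9]
step 2: expand (4,0) (f=9, h=3) → closed; open now [(0,2) g=2 f=11, (0,3) g=1 f=11, (1,4) g=1 f=11, (2,0) g=6 f=11, (2,3) g=1 f=9, (3,3) g=4 f=11, (4,1) g=5 f=9, (4,2) g=4 f=9, (5,0) g=7 f=9]
step 3: expand (5,0) (f=9, h=2) → closed; open now [(0,2) g=2 f=11, (0,3) g=1 f=11, (1,4) g=1 f=11, (2,0) g=6 f=11, (2,3) g=1 f=9, (3,3) g=4 f=11, (4,1) g=5 f=9, (4,2) g=4 f=9, (5,1) g=8 f=11, (6,0) g=8 f=9]

order=[(3,0) → (4,0) → (5,0)]; open=[(0,2) g=2 f=11, (0,3) g=1 f=11, (1,4) g=1 f=11, (2,0) g=6 f=11, (2,3) g=1 f=9, (3,3) g=4 f=11, (4,1) g=5 f=9, (4,2) g=4 f=9, (5,1) g=8 f=11, (6,0) g=8 f=9]; closed=[(1,2), (1,3), (2,2), (3,0), (3,1), (3,2), (4,0), (5,0)]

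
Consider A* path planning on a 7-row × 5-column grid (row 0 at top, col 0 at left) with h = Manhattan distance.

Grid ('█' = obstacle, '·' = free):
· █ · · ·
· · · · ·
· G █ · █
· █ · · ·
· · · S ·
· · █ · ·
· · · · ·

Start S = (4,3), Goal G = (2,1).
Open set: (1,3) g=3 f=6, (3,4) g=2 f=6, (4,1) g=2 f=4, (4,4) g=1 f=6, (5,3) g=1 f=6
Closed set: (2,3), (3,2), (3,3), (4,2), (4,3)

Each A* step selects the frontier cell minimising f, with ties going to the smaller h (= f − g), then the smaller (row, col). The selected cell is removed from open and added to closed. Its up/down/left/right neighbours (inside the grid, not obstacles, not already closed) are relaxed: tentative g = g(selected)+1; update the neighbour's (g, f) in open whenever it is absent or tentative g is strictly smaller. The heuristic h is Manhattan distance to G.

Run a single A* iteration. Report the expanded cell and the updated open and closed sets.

expanded=(4,1); open=[(1,3) g=3 f=6, (3,4) g=2 f=6, (4,0) g=3 f=6, (4,4) g=1 f=6, (5,1) g=3 f=6, (5,3) g=1 f=6]; closed=[(2,3), (3,2), (3,3), (4,1), (4,2), (4,3)]

step 1: expand (4,1) (f=4, h=2) → closed; open now [(1,3) g=3 f=6, (3,4) g=2 f=6, (4,0) g=3 f=6, (4,4) g=1 f=6, (5,1) g=3 f=6, (5,3) g=1 f=6]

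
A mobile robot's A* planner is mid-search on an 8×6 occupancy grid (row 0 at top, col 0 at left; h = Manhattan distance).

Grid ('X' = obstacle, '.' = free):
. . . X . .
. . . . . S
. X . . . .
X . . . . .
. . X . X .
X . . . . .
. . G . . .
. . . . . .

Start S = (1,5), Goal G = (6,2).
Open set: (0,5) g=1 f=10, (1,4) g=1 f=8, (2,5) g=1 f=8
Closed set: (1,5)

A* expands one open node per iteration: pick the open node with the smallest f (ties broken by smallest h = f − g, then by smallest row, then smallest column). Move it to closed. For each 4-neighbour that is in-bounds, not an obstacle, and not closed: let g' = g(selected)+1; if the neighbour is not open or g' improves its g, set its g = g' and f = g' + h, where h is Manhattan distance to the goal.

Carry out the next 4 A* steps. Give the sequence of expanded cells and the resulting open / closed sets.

step 1: expand (1,4) (f=8, h=7) → closed; open now [(0,4) g=2 f=10, (0,5) g=1 f=10, (1,3) g=2 f=8, (2,4) g=2 f=8, (2,5) g=1 f=8]
step 2: expand (1,3) (f=8, h=6) → closed; open now [(0,4) g=2 f=10, (0,5) g=1 f=10, (1,2) g=3 f=8, (2,3) g=3 f=8, (2,4) g=2 f=8, (2,5) g=1 f=8]
step 3: expand (1,2) (f=8, h=5) → closed; open now [(0,2) g=4 f=10, (0,4) g=2 f=10, (0,5) g=1 f=10, (1,1) g=4 f=10, (2,2) g=4 f=8, (2,3) g=3 f=8, (2,4) g=2 f=8, (2,5) g=1 f=8]
step 4: expand (2,2) (f=8, h=4) → closed; open now [(0,2) g=4 f=10, (0,4) g=2 f=10, (0,5) g=1 f=10, (1,1) g=4 f=10, (2,3) g=3 f=8, (2,4) g=2 f=8, (2,5) g=1 f=8, (3,2) g=5 f=8]

order=[(1,4) → (1,3) → (1,2) → (2,2)]; open=[(0,2) g=4 f=10, (0,4) g=2 f=10, (0,5) g=1 f=10, (1,1) g=4 f=10, (2,3) g=3 f=8, (2,4) g=2 f=8, (2,5) g=1 f=8, (3,2) g=5 f=8]; closed=[(1,2), (1,3), (1,4), (1,5), (2,2)]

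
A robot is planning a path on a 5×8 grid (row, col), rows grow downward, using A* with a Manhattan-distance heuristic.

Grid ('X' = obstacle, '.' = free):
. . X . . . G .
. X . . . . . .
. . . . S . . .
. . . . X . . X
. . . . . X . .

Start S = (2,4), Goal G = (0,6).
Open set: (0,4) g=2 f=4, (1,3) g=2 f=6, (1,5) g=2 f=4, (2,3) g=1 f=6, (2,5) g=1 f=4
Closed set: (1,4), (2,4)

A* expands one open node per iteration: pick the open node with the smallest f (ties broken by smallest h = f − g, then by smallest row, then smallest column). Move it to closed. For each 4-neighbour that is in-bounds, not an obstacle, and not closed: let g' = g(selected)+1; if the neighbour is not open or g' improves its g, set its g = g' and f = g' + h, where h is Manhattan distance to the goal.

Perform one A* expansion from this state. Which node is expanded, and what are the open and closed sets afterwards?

step 1: expand (0,4) (f=4, h=2) → closed; open now [(0,3) g=3 f=6, (0,5) g=3 f=4, (1,3) g=2 f=6, (1,5) g=2 f=4, (2,3) g=1 f=6, (2,5) g=1 f=4]

expanded=(0,4); open=[(0,3) g=3 f=6, (0,5) g=3 f=4, (1,3) g=2 f=6, (1,5) g=2 f=4, (2,3) g=1 f=6, (2,5) g=1 f=4]; closed=[(0,4), (1,4), (2,4)]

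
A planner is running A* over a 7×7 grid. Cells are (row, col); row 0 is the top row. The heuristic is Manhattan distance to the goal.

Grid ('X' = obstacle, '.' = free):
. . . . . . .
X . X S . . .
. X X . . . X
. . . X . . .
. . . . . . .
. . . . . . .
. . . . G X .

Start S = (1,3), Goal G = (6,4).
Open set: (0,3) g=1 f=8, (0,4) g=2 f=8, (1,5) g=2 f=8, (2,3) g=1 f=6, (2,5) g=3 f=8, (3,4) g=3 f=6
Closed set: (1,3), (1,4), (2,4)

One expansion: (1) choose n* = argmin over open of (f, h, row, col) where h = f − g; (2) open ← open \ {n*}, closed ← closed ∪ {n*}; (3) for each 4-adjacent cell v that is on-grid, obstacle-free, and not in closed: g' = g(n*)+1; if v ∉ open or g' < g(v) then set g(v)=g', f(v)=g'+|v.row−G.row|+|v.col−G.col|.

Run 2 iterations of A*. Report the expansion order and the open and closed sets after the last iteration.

step 1: expand (3,4) (f=6, h=3) → closed; open now [(0,3) g=1 f=8, (0,4) g=2 f=8, (1,5) g=2 f=8, (2,3) g=1 f=6, (2,5) g=3 f=8, (3,5) g=4 f=8, (4,4) g=4 f=6]
step 2: expand (4,4) (f=6, h=2) → closed; open now [(0,3) g=1 f=8, (0,4) g=2 f=8, (1,5) g=2 f=8, (2,3) g=1 f=6, (2,5) g=3 f=8, (3,5) g=4 f=8, (4,3) g=5 f=8, (4,5) g=5 f=8, (5,4) g=5 f=6]

order=[(3,4) → (4,4)]; open=[(0,3) g=1 f=8, (0,4) g=2 f=8, (1,5) g=2 f=8, (2,3) g=1 f=6, (2,5) g=3 f=8, (3,5) g=4 f=8, (4,3) g=5 f=8, (4,5) g=5 f=8, (5,4) g=5 f=6]; closed=[(1,3), (1,4), (2,4), (3,4), (4,4)]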